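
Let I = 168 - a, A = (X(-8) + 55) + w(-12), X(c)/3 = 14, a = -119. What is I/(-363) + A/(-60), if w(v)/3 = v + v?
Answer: -1753/1452 ≈ -1.2073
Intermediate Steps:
X(c) = 42 (X(c) = 3*14 = 42)
w(v) = 6*v (w(v) = 3*(v + v) = 3*(2*v) = 6*v)
A = 25 (A = (42 + 55) + 6*(-12) = 97 - 72 = 25)
I = 287 (I = 168 - 1*(-119) = 168 + 119 = 287)
I/(-363) + A/(-60) = 287/(-363) + 25/(-60) = 287*(-1/363) + 25*(-1/60) = -287/363 - 5/12 = -1753/1452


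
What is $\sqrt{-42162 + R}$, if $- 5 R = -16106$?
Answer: $\frac{4 i \sqrt{60845}}{5} \approx 197.33 i$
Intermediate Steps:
$R = \frac{16106}{5}$ ($R = \left(- \frac{1}{5}\right) \left(-16106\right) = \frac{16106}{5} \approx 3221.2$)
$\sqrt{-42162 + R} = \sqrt{-42162 + \frac{16106}{5}} = \sqrt{- \frac{194704}{5}} = \frac{4 i \sqrt{60845}}{5}$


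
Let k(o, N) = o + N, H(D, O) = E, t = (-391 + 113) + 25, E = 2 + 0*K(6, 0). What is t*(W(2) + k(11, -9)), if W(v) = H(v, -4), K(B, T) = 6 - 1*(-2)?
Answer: -1012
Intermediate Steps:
K(B, T) = 8 (K(B, T) = 6 + 2 = 8)
E = 2 (E = 2 + 0*8 = 2 + 0 = 2)
t = -253 (t = -278 + 25 = -253)
H(D, O) = 2
W(v) = 2
k(o, N) = N + o
t*(W(2) + k(11, -9)) = -253*(2 + (-9 + 11)) = -253*(2 + 2) = -253*4 = -1012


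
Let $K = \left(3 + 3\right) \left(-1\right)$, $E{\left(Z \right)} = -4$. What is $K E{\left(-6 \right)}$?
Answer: $24$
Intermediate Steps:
$K = -6$ ($K = 6 \left(-1\right) = -6$)
$K E{\left(-6 \right)} = \left(-6\right) \left(-4\right) = 24$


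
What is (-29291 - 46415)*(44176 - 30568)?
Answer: -1030207248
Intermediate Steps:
(-29291 - 46415)*(44176 - 30568) = -75706*13608 = -1030207248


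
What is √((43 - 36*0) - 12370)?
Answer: I*√12327 ≈ 111.03*I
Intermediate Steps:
√((43 - 36*0) - 12370) = √((43 + 0) - 12370) = √(43 - 12370) = √(-12327) = I*√12327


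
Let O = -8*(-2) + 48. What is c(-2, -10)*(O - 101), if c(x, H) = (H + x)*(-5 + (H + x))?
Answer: -7548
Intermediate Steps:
O = 64 (O = 16 + 48 = 64)
c(x, H) = (H + x)*(-5 + H + x)
c(-2, -10)*(O - 101) = ((-10)**2 + (-2)**2 - 5*(-10) - 5*(-2) + 2*(-10)*(-2))*(64 - 101) = (100 + 4 + 50 + 10 + 40)*(-37) = 204*(-37) = -7548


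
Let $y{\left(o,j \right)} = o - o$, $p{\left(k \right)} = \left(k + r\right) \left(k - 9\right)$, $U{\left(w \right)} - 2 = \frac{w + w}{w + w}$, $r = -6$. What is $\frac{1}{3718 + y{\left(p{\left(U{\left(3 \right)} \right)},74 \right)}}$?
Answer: $\frac{1}{3718} \approx 0.00026896$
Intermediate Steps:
$U{\left(w \right)} = 3$ ($U{\left(w \right)} = 2 + \frac{w + w}{w + w} = 2 + \frac{2 w}{2 w} = 2 + 2 w \frac{1}{2 w} = 2 + 1 = 3$)
$p{\left(k \right)} = \left(-9 + k\right) \left(-6 + k\right)$ ($p{\left(k \right)} = \left(k - 6\right) \left(k - 9\right) = \left(-6 + k\right) \left(-9 + k\right) = \left(-9 + k\right) \left(-6 + k\right)$)
$y{\left(o,j \right)} = 0$
$\frac{1}{3718 + y{\left(p{\left(U{\left(3 \right)} \right)},74 \right)}} = \frac{1}{3718 + 0} = \frac{1}{3718}$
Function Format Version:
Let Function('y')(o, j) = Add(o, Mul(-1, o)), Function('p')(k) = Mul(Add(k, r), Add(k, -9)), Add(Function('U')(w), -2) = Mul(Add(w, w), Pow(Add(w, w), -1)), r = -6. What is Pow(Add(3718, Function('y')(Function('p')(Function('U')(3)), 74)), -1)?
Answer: Rational(1, 3718) ≈ 0.00026896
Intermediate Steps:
Function('U')(w) = 3 (Function('U')(w) = Add(2, Mul(Add(w, w), Pow(Add(w, w), -1))) = Add(2, Mul(Mul(2, w), Pow(Mul(2, w), -1))) = Add(2, Mul(Mul(2, w), Mul(Rational(1, 2), Pow(w, -1)))) = Add(2, 1) = 3)
Function('p')(k) = Mul(Add(-9, k), Add(-6, k)) (Function('p')(k) = Mul(Add(k, -6), Add(k, -9)) = Mul(Add(-6, k), Add(-9, k)) = Mul(Add(-9, k), Add(-6, k)))
Function('y')(o, j) = 0
Pow(Add(3718, Function('y')(Function('p')(Function('U')(3)), 74)), -1) = Pow(Add(3718, 0), -1) = Pow(3718, -1) = Rational(1, 3718)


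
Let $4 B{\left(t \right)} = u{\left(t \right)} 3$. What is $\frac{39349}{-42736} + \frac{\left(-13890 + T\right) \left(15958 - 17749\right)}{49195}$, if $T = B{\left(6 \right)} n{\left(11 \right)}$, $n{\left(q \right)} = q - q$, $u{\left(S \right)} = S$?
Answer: $\frac{212241454117}{420479504} \approx 504.76$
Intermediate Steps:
$n{\left(q \right)} = 0$
$B{\left(t \right)} = \frac{3 t}{4}$ ($B{\left(t \right)} = \frac{t 3}{4} = \frac{3 t}{4}$)
$T = 0$ ($T = \frac{3}{4} \cdot 6 \cdot 0 = \frac{9}{2} \cdot 0 = 0$)
$\frac{39349}{-42736} + \frac{\left(-13890 + T\right) \left(15958 - 17749\right)}{49195} = \frac{39349}{-42736} + \frac{\left(-13890 + 0\right) \left(15958 - 17749\right)}{49195} = 39349 \left(- \frac{1}{42736}\right) + \left(-13890\right) \left(-1791\right) \frac{1}{49195} = - \frac{39349}{42736} + 24876990 \cdot \frac{1}{49195} = - \frac{39349}{42736} + \frac{4975398}{9839} = \frac{212241454117}{420479504}$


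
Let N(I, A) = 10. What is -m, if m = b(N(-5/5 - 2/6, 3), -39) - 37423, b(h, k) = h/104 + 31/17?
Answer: 33080235/884 ≈ 37421.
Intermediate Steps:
b(h, k) = 31/17 + h/104 (b(h, k) = h*(1/104) + 31*(1/17) = h/104 + 31/17 = 31/17 + h/104)
m = -33080235/884 (m = (31/17 + (1/104)*10) - 37423 = (31/17 + 5/52) - 37423 = 1697/884 - 37423 = -33080235/884 ≈ -37421.)
-m = -1*(-33080235/884) = 33080235/884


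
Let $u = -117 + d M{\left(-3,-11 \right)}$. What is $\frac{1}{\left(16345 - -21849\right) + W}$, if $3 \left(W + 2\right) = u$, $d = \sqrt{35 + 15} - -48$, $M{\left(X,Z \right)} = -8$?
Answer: $\frac{13689}{520524097} + \frac{24 \sqrt{2}}{2602620485} \approx 2.6312 \cdot 10^{-5}$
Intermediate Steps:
$d = 48 + 5 \sqrt{2}$ ($d = \sqrt{50} + 48 = 5 \sqrt{2} + 48 = 48 + 5 \sqrt{2} \approx 55.071$)
$u = -501 - 40 \sqrt{2}$ ($u = -117 + \left(48 + 5 \sqrt{2}\right) \left(-8\right) = -117 - \left(384 + 40 \sqrt{2}\right) = -501 - 40 \sqrt{2} \approx -557.57$)
$W = -169 - \frac{40 \sqrt{2}}{3}$ ($W = -2 + \frac{-501 - 40 \sqrt{2}}{3} = -2 - \left(167 + \frac{40 \sqrt{2}}{3}\right) = -169 - \frac{40 \sqrt{2}}{3} \approx -187.86$)
$\frac{1}{\left(16345 - -21849\right) + W} = \frac{1}{\left(16345 - -21849\right) - \left(169 + \frac{40 \sqrt{2}}{3}\right)} = \frac{1}{\left(16345 + 21849\right) - \left(169 + \frac{40 \sqrt{2}}{3}\right)} = \frac{1}{38194 - \left(169 + \frac{40 \sqrt{2}}{3}\right)} = \frac{1}{38025 - \frac{40 \sqrt{2}}{3}}$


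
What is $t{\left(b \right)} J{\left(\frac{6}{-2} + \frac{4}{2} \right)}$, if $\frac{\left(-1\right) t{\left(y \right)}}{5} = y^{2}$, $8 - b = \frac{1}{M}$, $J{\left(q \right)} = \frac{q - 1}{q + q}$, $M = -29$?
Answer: $- \frac{271445}{841} \approx -322.76$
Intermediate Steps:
$J{\left(q \right)} = \frac{-1 + q}{2 q}$
$b = \frac{233}{29}$ ($b = 8 - \frac{1}{-29} = 8 - - \frac{1}{29} = 8 + \frac{1}{29} = \frac{233}{29} \approx 8.0345$)
$t{\left(y \right)} = - 5 y^{2}$
$t{\left(b \right)} J{\left(\frac{6}{-2} + \frac{4}{2} \right)} = - 5 \left(\frac{233}{29}\right)^{2} \frac{-1 + \left(\frac{6}{-2} + \frac{4}{2}\right)}{2 \left(\frac{6}{-2} + \frac{4}{2}\right)} = \left(-5\right) \frac{54289}{841} \frac{-1 + \left(6 \left(- \frac{1}{2}\right) + 4 \cdot \frac{1}{2}\right)}{2 \left(6 \left(- \frac{1}{2}\right) + 4 \cdot \frac{1}{2}\right)} = - \frac{271445 \frac{-1 + \left(-3 + 2\right)}{2 \left(-3 + 2\right)}}{841} = - \frac{271445 \frac{-1 - 1}{2 \left(-1\right)}}{841} = - \frac{271445 \cdot \frac{1}{2} \left(-1\right) \left(-2\right)}{841} = \left(- \frac{271445}{841}\right) 1 = - \frac{271445}{841}$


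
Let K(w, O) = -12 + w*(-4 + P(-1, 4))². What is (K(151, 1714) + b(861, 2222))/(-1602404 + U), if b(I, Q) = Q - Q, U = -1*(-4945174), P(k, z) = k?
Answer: 3763/3342770 ≈ 0.0011257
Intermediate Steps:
U = 4945174
b(I, Q) = 0
K(w, O) = -12 + 25*w (K(w, O) = -12 + w*(-4 - 1)² = -12 + w*(-5)² = -12 + w*25 = -12 + 25*w)
(K(151, 1714) + b(861, 2222))/(-1602404 + U) = ((-12 + 25*151) + 0)/(-1602404 + 4945174) = ((-12 + 3775) + 0)/3342770 = (3763 + 0)*(1/3342770) = 3763*(1/3342770) = 3763/3342770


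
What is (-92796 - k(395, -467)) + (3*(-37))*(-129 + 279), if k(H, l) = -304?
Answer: -109142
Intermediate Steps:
(-92796 - k(395, -467)) + (3*(-37))*(-129 + 279) = (-92796 - 1*(-304)) + (3*(-37))*(-129 + 279) = (-92796 + 304) - 111*150 = -92492 - 16650 = -109142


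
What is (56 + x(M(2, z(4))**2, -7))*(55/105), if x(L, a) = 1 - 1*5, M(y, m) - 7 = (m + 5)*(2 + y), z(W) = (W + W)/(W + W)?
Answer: 572/21 ≈ 27.238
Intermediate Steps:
z(W) = 1 (z(W) = (2*W)/((2*W)) = (2*W)*(1/(2*W)) = 1)
M(y, m) = 7 + (2 + y)*(5 + m) (M(y, m) = 7 + (m + 5)*(2 + y) = 7 + (5 + m)*(2 + y) = 7 + (2 + y)*(5 + m))
x(L, a) = -4 (x(L, a) = 1 - 5 = -4)
(56 + x(M(2, z(4))**2, -7))*(55/105) = (56 - 4)*(55/105) = 52*(55*(1/105)) = 52*(11/21) = 572/21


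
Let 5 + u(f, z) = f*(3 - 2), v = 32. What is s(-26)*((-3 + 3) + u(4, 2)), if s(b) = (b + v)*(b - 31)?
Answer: 342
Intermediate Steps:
u(f, z) = -5 + f (u(f, z) = -5 + f*(3 - 2) = -5 + f*1 = -5 + f)
s(b) = (-31 + b)*(32 + b) (s(b) = (b + 32)*(b - 31) = (32 + b)*(-31 + b) = (-31 + b)*(32 + b))
s(-26)*((-3 + 3) + u(4, 2)) = (-992 - 26 + (-26)²)*((-3 + 3) + (-5 + 4)) = (-992 - 26 + 676)*(0 - 1) = -342*(-1) = 342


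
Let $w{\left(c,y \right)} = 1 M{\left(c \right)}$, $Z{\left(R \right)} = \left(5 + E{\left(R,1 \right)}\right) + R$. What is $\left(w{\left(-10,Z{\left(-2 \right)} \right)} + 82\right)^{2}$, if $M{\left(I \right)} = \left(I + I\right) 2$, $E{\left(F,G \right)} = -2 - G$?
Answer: $1764$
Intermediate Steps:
$M{\left(I \right)} = 4 I$ ($M{\left(I \right)} = 2 I 2 = 4 I$)
$Z{\left(R \right)} = 2 + R$ ($Z{\left(R \right)} = \left(5 - 3\right) + R = 2 + R$)
$w{\left(c,y \right)} = 4 c$ ($w{\left(c,y \right)} = 1 \cdot 4 c = 4 c$)
$\left(w{\left(-10,Z{\left(-2 \right)} \right)} + 82\right)^{2} = \left(4 \left(-10\right) + 82\right)^{2} = \left(-40 + 82\right)^{2} = 42^{2} = 1764$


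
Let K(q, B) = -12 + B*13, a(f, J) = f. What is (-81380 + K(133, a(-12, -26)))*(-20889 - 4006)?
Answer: 2030137460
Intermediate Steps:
K(q, B) = -12 + 13*B
(-81380 + K(133, a(-12, -26)))*(-20889 - 4006) = (-81380 + (-12 + 13*(-12)))*(-20889 - 4006) = (-81380 + (-12 - 156))*(-24895) = (-81380 - 168)*(-24895) = -81548*(-24895) = 2030137460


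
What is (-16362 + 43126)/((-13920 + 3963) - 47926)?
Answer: -26764/57883 ≈ -0.46238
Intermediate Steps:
(-16362 + 43126)/((-13920 + 3963) - 47926) = 26764/(-9957 - 47926) = 26764/(-57883) = 26764*(-1/57883) = -26764/57883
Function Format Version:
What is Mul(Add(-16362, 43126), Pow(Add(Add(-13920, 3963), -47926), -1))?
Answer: Rational(-26764, 57883) ≈ -0.46238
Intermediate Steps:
Mul(Add(-16362, 43126), Pow(Add(Add(-13920, 3963), -47926), -1)) = Mul(26764, Pow(Add(-9957, -47926), -1)) = Mul(26764, Pow(-57883, -1)) = Mul(26764, Rational(-1, 57883)) = Rational(-26764, 57883)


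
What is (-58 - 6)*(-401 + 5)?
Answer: 25344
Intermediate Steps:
(-58 - 6)*(-401 + 5) = -64*(-396) = 25344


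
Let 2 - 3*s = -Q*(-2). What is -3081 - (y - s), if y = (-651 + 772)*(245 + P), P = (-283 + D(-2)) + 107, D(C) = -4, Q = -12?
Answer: -32812/3 ≈ -10937.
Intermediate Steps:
P = -180 (P = (-283 - 4) + 107 = -287 + 107 = -180)
s = 26/3 (s = ⅔ - (-1*(-12))*(-2)/3 = ⅔ - 4*(-2) = ⅔ - ⅓*(-24) = ⅔ + 8 = 26/3 ≈ 8.6667)
y = 7865 (y = (-651 + 772)*(245 - 180) = 121*65 = 7865)
-3081 - (y - s) = -3081 - (7865 - 1*26/3) = -3081 - (7865 - 26/3) = -3081 - 1*23569/3 = -3081 - 23569/3 = -32812/3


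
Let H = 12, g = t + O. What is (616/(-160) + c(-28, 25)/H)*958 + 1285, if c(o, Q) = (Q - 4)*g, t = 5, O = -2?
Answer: 13131/5 ≈ 2626.2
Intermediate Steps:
g = 3 (g = 5 - 2 = 3)
c(o, Q) = -12 + 3*Q (c(o, Q) = (Q - 4)*3 = (-4 + Q)*3 = -12 + 3*Q)
(616/(-160) + c(-28, 25)/H)*958 + 1285 = (616/(-160) + (-12 + 3*25)/12)*958 + 1285 = (616*(-1/160) + (-12 + 75)*(1/12))*958 + 1285 = (-77/20 + 63*(1/12))*958 + 1285 = (-77/20 + 21/4)*958 + 1285 = (7/5)*958 + 1285 = 6706/5 + 1285 = 13131/5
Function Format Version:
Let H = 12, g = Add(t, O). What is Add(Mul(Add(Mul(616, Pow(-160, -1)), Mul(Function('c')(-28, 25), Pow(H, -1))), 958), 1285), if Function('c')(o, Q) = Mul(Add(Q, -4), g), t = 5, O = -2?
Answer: Rational(13131, 5) ≈ 2626.2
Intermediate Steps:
g = 3 (g = Add(5, -2) = 3)
Function('c')(o, Q) = Add(-12, Mul(3, Q)) (Function('c')(o, Q) = Mul(Add(Q, -4), 3) = Mul(Add(-4, Q), 3) = Add(-12, Mul(3, Q)))
Add(Mul(Add(Mul(616, Pow(-160, -1)), Mul(Function('c')(-28, 25), Pow(H, -1))), 958), 1285) = Add(Mul(Add(Mul(616, Pow(-160, -1)), Mul(Add(-12, Mul(3, 25)), Pow(12, -1))), 958), 1285) = Add(Mul(Add(Mul(616, Rational(-1, 160)), Mul(Add(-12, 75), Rational(1, 12))), 958), 1285) = Add(Mul(Add(Rational(-77, 20), Mul(63, Rational(1, 12))), 958), 1285) = Add(Mul(Add(Rational(-77, 20), Rational(21, 4)), 958), 1285) = Add(Mul(Rational(7, 5), 958), 1285) = Add(Rational(6706, 5), 1285) = Rational(13131, 5)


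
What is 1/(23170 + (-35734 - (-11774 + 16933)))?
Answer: -1/17723 ≈ -5.6424e-5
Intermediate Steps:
1/(23170 + (-35734 - (-11774 + 16933))) = 1/(23170 + (-35734 - 1*5159)) = 1/(23170 + (-35734 - 5159)) = 1/(23170 - 40893) = 1/(-17723) = -1/17723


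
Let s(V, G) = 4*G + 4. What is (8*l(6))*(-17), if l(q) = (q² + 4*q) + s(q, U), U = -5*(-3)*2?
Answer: -25024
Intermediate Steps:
U = 30 (U = 15*2 = 30)
s(V, G) = 4 + 4*G
l(q) = 124 + q² + 4*q (l(q) = (q² + 4*q) + (4 + 4*30) = (q² + 4*q) + (4 + 120) = (q² + 4*q) + 124 = 124 + q² + 4*q)
(8*l(6))*(-17) = (8*(124 + 6² + 4*6))*(-17) = (8*(124 + 36 + 24))*(-17) = (8*184)*(-17) = 1472*(-17) = -25024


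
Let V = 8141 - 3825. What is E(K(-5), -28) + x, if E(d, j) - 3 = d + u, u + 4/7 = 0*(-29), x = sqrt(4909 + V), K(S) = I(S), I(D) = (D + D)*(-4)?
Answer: 297/7 + 15*sqrt(41) ≈ 138.48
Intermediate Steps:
I(D) = -8*D (I(D) = (2*D)*(-4) = -8*D)
K(S) = -8*S
V = 4316
x = 15*sqrt(41) (x = sqrt(4909 + 4316) = sqrt(9225) = 15*sqrt(41) ≈ 96.047)
u = -4/7 (u = -4/7 + 0*(-29) = -4/7 + 0 = -4/7 ≈ -0.57143)
E(d, j) = 17/7 + d (E(d, j) = 3 + (d - 4/7) = 3 + (-4/7 + d) = 17/7 + d)
E(K(-5), -28) + x = (17/7 - 8*(-5)) + 15*sqrt(41) = (17/7 + 40) + 15*sqrt(41) = 297/7 + 15*sqrt(41)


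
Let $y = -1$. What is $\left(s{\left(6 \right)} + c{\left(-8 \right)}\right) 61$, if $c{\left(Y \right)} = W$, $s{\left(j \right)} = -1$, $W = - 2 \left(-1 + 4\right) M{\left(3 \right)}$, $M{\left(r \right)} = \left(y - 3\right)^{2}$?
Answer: $-5917$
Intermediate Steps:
$M{\left(r \right)} = 16$ ($M{\left(r \right)} = \left(-1 - 3\right)^{2} = \left(-4\right)^{2} = 16$)
$W = -96$ ($W = - 2 \left(-1 + 4\right) 16 = \left(-2\right) 3 \cdot 16 = \left(-6\right) 16 = -96$)
$c{\left(Y \right)} = -96$
$\left(s{\left(6 \right)} + c{\left(-8 \right)}\right) 61 = \left(-1 - 96\right) 61 = \left(-97\right) 61 = -5917$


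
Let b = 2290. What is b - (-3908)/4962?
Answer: 5683444/2481 ≈ 2290.8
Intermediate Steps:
b - (-3908)/4962 = 2290 - (-3908)/4962 = 2290 - 1*(-1954/2481) = 2290 + 1954/2481 = 5683444/2481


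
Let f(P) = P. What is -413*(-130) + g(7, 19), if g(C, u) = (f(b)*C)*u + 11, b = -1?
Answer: 53568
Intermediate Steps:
g(C, u) = 11 - C*u (g(C, u) = (-C)*u + 11 = -C*u + 11 = 11 - C*u)
-413*(-130) + g(7, 19) = -413*(-130) + (11 - 1*7*19) = 53690 + (11 - 133) = 53690 - 122 = 53568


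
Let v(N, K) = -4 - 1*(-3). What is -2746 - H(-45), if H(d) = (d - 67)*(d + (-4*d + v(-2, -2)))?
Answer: 12262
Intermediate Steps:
v(N, K) = -1 (v(N, K) = -4 + 3 = -1)
H(d) = (-1 - 3*d)*(-67 + d) (H(d) = (d - 67)*(d + (-4*d - 1)) = (-67 + d)*(d + (-1 - 4*d)) = (-67 + d)*(-1 - 3*d) = (-1 - 3*d)*(-67 + d))
-2746 - H(-45) = -2746 - (67 - 3*(-45)² + 200*(-45)) = -2746 - (67 - 3*2025 - 9000) = -2746 - (67 - 6075 - 9000) = -2746 - 1*(-15008) = -2746 + 15008 = 12262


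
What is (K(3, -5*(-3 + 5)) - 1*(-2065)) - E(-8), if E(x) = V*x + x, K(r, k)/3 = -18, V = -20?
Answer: 1859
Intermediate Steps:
K(r, k) = -54 (K(r, k) = 3*(-18) = -54)
E(x) = -19*x (E(x) = -20*x + x = -19*x)
(K(3, -5*(-3 + 5)) - 1*(-2065)) - E(-8) = (-54 - 1*(-2065)) - (-19)*(-8) = (-54 + 2065) - 1*152 = 2011 - 152 = 1859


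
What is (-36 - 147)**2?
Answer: 33489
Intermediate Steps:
(-36 - 147)**2 = (-183)**2 = 33489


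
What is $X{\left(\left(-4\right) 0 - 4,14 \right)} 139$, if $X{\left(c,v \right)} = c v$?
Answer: $-7784$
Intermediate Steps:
$X{\left(\left(-4\right) 0 - 4,14 \right)} 139 = \left(\left(-4\right) 0 - 4\right) 14 \cdot 139 = \left(0 - 4\right) 14 \cdot 139 = \left(-4\right) 14 \cdot 139 = \left(-56\right) 139 = -7784$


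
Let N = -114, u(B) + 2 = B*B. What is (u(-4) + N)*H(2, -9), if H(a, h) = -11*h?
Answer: -9900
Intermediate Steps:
u(B) = -2 + B² (u(B) = -2 + B*B = -2 + B²)
(u(-4) + N)*H(2, -9) = ((-2 + (-4)²) - 114)*(-11*(-9)) = ((-2 + 16) - 114)*99 = (14 - 114)*99 = -100*99 = -9900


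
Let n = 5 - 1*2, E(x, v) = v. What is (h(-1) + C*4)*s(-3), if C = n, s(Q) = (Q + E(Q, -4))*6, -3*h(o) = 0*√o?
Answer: -504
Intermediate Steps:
h(o) = 0 (h(o) = -0*√o = -⅓*0 = 0)
s(Q) = -24 + 6*Q (s(Q) = (Q - 4)*6 = (-4 + Q)*6 = -24 + 6*Q)
n = 3 (n = 5 - 2 = 3)
C = 3
(h(-1) + C*4)*s(-3) = (0 + 3*4)*(-24 + 6*(-3)) = (0 + 12)*(-24 - 18) = 12*(-42) = -504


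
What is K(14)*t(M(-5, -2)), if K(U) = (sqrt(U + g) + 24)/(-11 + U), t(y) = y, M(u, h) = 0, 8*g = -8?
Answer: 0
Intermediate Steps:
g = -1 (g = (1/8)*(-8) = -1)
K(U) = (24 + sqrt(-1 + U))/(-11 + U) (K(U) = (sqrt(U - 1) + 24)/(-11 + U) = (sqrt(-1 + U) + 24)/(-11 + U) = (24 + sqrt(-1 + U))/(-11 + U))
K(14)*t(M(-5, -2)) = ((24 + sqrt(-1 + 14))/(-11 + 14))*0 = ((24 + sqrt(13))/3)*0 = (8 + sqrt(13)/3)*0 = 0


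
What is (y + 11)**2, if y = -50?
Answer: 1521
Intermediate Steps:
(y + 11)**2 = (-50 + 11)**2 = (-39)**2 = 1521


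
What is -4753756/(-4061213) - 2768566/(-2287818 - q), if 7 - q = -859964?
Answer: 26207557076042/12783841608057 ≈ 2.0501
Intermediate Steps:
q = 859971 (q = 7 - 1*(-859964) = 7 + 859964 = 859971)
-4753756/(-4061213) - 2768566/(-2287818 - q) = -4753756/(-4061213) - 2768566/(-2287818 - 1*859971) = -4753756*(-1/4061213) - 2768566/(-2287818 - 859971) = 4753756/4061213 - 2768566/(-3147789) = 4753756/4061213 - 2768566*(-1/3147789) = 4753756/4061213 + 2768566/3147789 = 26207557076042/12783841608057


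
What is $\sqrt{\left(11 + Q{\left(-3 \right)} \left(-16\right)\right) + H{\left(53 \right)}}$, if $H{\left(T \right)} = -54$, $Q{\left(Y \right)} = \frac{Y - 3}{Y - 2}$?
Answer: $\frac{i \sqrt{1555}}{5} \approx 7.8867 i$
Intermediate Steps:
$Q{\left(Y \right)} = \frac{-3 + Y}{-2 + Y}$
$\sqrt{\left(11 + Q{\left(-3 \right)} \left(-16\right)\right) + H{\left(53 \right)}} = \sqrt{\left(11 + \frac{-3 - 3}{-2 - 3} \left(-16\right)\right) - 54} = \sqrt{\left(11 + \frac{1}{-5} \left(-6\right) \left(-16\right)\right) - 54} = \sqrt{\left(11 + \left(- \frac{1}{5}\right) \left(-6\right) \left(-16\right)\right) - 54} = \sqrt{\left(11 + \frac{6}{5} \left(-16\right)\right) - 54} = \sqrt{\left(11 - \frac{96}{5}\right) - 54} = \sqrt{- \frac{41}{5} - 54} = \sqrt{- \frac{311}{5}} = \frac{i \sqrt{1555}}{5}$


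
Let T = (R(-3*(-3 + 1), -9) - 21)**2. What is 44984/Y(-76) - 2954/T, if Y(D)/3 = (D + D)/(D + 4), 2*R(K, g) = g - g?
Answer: 8493958/1197 ≈ 7096.0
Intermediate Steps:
R(K, g) = 0 (R(K, g) = (g - g)/2 = (1/2)*0 = 0)
Y(D) = 6*D/(4 + D) (Y(D) = 3*((D + D)/(D + 4)) = 3*((2*D)/(4 + D)) = 3*(2*D/(4 + D)) = 6*D/(4 + D))
T = 441 (T = (0 - 21)**2 = (-21)**2 = 441)
44984/Y(-76) - 2954/T = 44984/((6*(-76)/(4 - 76))) - 2954/441 = 44984/((6*(-76)/(-72))) - 2954*1/441 = 44984/((6*(-76)*(-1/72))) - 422/63 = 44984/(19/3) - 422/63 = 44984*(3/19) - 422/63 = 134952/19 - 422/63 = 8493958/1197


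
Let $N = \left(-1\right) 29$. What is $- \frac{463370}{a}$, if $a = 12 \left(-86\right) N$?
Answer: $- \frac{231685}{14964} \approx -15.483$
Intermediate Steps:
$N = -29$
$a = 29928$ ($a = 12 \left(-86\right) \left(-29\right) = \left(-1032\right) \left(-29\right) = 29928$)
$- \frac{463370}{a} = - \frac{463370}{29928} = \left(-463370\right) \frac{1}{29928} = - \frac{231685}{14964}$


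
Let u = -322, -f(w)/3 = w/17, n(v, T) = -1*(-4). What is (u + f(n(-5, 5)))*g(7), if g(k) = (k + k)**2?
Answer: -1075256/17 ≈ -63250.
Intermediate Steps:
n(v, T) = 4
f(w) = -3*w/17
g(k) = 4*k**2 (g(k) = (2*k)**2 = 4*k**2)
(u + f(n(-5, 5)))*g(7) = (-322 - 3/17*4)*(4*7**2) = (-322 - 12/17)*(4*49) = -5486/17*196 = -1075256/17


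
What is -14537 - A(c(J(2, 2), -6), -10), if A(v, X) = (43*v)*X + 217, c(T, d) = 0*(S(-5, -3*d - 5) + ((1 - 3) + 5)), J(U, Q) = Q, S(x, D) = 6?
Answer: -14754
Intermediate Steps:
c(T, d) = 0 (c(T, d) = 0*(6 + ((1 - 3) + 5)) = 0*(6 + (-2 + 5)) = 0*(6 + 3) = 0*9 = 0)
A(v, X) = 217 + 43*X*v (A(v, X) = 43*X*v + 217 = 217 + 43*X*v)
-14537 - A(c(J(2, 2), -6), -10) = -14537 - (217 + 43*(-10)*0) = -14537 - (217 + 0) = -14537 - 1*217 = -14537 - 217 = -14754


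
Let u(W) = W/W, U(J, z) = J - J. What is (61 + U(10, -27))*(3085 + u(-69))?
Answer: 188246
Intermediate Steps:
U(J, z) = 0
u(W) = 1
(61 + U(10, -27))*(3085 + u(-69)) = (61 + 0)*(3085 + 1) = 61*3086 = 188246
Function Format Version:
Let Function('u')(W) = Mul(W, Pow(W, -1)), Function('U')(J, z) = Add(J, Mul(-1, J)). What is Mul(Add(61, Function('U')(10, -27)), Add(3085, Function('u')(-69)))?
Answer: 188246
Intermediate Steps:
Function('U')(J, z) = 0
Function('u')(W) = 1
Mul(Add(61, Function('U')(10, -27)), Add(3085, Function('u')(-69))) = Mul(Add(61, 0), Add(3085, 1)) = Mul(61, 3086) = 188246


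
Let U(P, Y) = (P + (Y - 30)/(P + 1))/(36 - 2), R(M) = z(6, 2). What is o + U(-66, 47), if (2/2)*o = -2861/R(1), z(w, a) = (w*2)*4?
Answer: -3264773/53040 ≈ -61.553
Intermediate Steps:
z(w, a) = 8*w (z(w, a) = (2*w)*4 = 8*w)
R(M) = 48 (R(M) = 8*6 = 48)
U(P, Y) = P/34 + (-30 + Y)/(34*(1 + P)) (U(P, Y) = (P + (-30 + Y)/(1 + P))/34 = (P + (-30 + Y)/(1 + P))*(1/34) = P/34 + (-30 + Y)/(34*(1 + P)))
o = -2861/48 ≈ -59.604
o + U(-66, 47) = -2861/48 + (-30 - 66 + 47 + (-66)²)/(34*(1 - 66)) = -2861/48 + (1/34)*(-30 - 66 + 47 + 4356)/(-65) = -2861/48 + (1/34)*(-1/65)*4307 = -2861/48 - 4307/2210 = -3264773/53040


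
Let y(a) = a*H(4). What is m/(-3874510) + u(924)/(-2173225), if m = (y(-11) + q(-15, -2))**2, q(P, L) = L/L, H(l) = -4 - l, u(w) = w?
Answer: -4158832493/1684036398950 ≈ -0.0024696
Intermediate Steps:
q(P, L) = 1
y(a) = -8*a (y(a) = a*(-4 - 1*4) = a*(-4 - 4) = a*(-8) = -8*a)
m = 7921 (m = (-8*(-11) + 1)**2 = (88 + 1)**2 = 89**2 = 7921)
m/(-3874510) + u(924)/(-2173225) = 7921/(-3874510) + 924/(-2173225) = 7921*(-1/3874510) + 924*(-1/2173225) = -7921/3874510 - 924/2173225 = -4158832493/1684036398950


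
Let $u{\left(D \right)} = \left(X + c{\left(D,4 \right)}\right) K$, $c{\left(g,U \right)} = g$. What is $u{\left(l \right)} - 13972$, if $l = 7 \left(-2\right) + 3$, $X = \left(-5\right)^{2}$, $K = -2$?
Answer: $-14000$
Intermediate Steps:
$X = 25$
$l = -11$ ($l = -14 + 3 = -11$)
$u{\left(D \right)} = -50 - 2 D$ ($u{\left(D \right)} = \left(25 + D\right) \left(-2\right) = -50 - 2 D$)
$u{\left(l \right)} - 13972 = \left(-50 - -22\right) - 13972 = \left(-50 + 22\right) - 13972 = -28 - 13972 = -14000$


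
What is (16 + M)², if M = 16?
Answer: 1024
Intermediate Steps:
(16 + M)² = (16 + 16)² = 32² = 1024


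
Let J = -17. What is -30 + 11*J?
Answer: -217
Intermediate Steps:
-30 + 11*J = -30 + 11*(-17) = -30 - 187 = -217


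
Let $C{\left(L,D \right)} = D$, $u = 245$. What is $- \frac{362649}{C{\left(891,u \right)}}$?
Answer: $- \frac{7401}{5} \approx -1480.2$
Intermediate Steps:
$- \frac{362649}{C{\left(891,u \right)}} = - \frac{362649}{245} = \left(-362649\right) \frac{1}{245} = - \frac{7401}{5}$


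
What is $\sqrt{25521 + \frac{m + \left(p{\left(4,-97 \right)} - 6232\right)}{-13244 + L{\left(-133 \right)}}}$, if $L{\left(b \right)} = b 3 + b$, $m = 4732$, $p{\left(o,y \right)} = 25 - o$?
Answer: $\frac{5 \sqrt{1345374779}}{1148} \approx 159.75$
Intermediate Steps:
$L{\left(b \right)} = 4 b$ ($L{\left(b \right)} = 3 b + b = 4 b$)
$\sqrt{25521 + \frac{m + \left(p{\left(4,-97 \right)} - 6232\right)}{-13244 + L{\left(-133 \right)}}} = \sqrt{25521 + \frac{4732 + \left(\left(25 - 4\right) - 6232\right)}{-13244 + 4 \left(-133\right)}} = \sqrt{25521 + \frac{4732 + \left(\left(25 - 4\right) - 6232\right)}{-13244 - 532}} = \sqrt{25521 + \frac{4732 + \left(21 - 6232\right)}{-13776}} = \sqrt{25521 + \left(4732 - 6211\right) \left(- \frac{1}{13776}\right)} = \sqrt{25521 - - \frac{493}{4592}} = \sqrt{25521 + \frac{493}{4592}} = \sqrt{\frac{117192925}{4592}} = \frac{5 \sqrt{1345374779}}{1148}$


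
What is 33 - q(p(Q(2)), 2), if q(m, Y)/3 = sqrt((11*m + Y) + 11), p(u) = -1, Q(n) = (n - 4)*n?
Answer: 33 - 3*sqrt(2) ≈ 28.757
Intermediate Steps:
Q(n) = n*(-4 + n) (Q(n) = (-4 + n)*n = n*(-4 + n))
q(m, Y) = 3*sqrt(11 + Y + 11*m) (q(m, Y) = 3*sqrt((11*m + Y) + 11) = 3*sqrt((Y + 11*m) + 11) = 3*sqrt(11 + Y + 11*m))
33 - q(p(Q(2)), 2) = 33 - 3*sqrt(11 + 2 + 11*(-1)) = 33 - 3*sqrt(11 + 2 - 11) = 33 - 3*sqrt(2)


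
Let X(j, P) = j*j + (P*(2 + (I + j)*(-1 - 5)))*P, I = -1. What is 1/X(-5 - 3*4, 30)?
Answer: 1/99289 ≈ 1.0072e-5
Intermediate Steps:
X(j, P) = j**2 + P**2*(8 - 6*j) (X(j, P) = j*j + (P*(2 + (-1 + j)*(-1 - 5)))*P = j**2 + (P*(2 + (-1 + j)*(-6)))*P = j**2 + (P*(2 + (6 - 6*j)))*P = j**2 + (P*(8 - 6*j))*P = j**2 + P**2*(8 - 6*j))
1/X(-5 - 3*4, 30) = 1/((-5 - 3*4)**2 + 8*30**2 - 6*(-5 - 3*4)*30**2) = 1/((-5 - 12)**2 + 8*900 - 6*(-5 - 12)*900) = 1/((-17)**2 + 7200 - 6*(-17)*900) = 1/(289 + 7200 + 91800) = 1/99289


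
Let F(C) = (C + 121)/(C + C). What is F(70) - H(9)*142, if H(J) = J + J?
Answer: -357649/140 ≈ -2554.6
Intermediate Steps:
H(J) = 2*J
F(C) = (121 + C)/(2*C) (F(C) = (121 + C)/((2*C)) = (121 + C)*(1/(2*C)) = (121 + C)/(2*C))
F(70) - H(9)*142 = (1/2)*(121 + 70)/70 - 2*9*142 = (1/2)*(1/70)*191 - 18*142 = 191/140 - 1*2556 = 191/140 - 2556 = -357649/140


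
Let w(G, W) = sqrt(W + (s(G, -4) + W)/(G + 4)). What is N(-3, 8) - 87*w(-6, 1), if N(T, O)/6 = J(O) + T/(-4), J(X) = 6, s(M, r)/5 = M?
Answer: 81/2 - 87*sqrt(62)/2 ≈ -302.02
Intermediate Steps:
s(M, r) = 5*M
w(G, W) = sqrt(W + (W + 5*G)/(4 + G)) (w(G, W) = sqrt(W + (5*G + W)/(G + 4)) = sqrt(W + (W + 5*G)/(4 + G)))
N(T, O) = 36 - 3*T/2 (N(T, O) = 6*(6 + T/(-4)) = 6*(6 + T*(-1/4)) = 6*(6 - T/4) = 36 - 3*T/2)
N(-3, 8) - 87*w(-6, 1) = (36 - 3/2*(-3)) - 87*sqrt(-1/(4 - 6))*sqrt(29 - (4 - 6)) = (36 + 9/2) - 87*sqrt(31)*sqrt(-1/(-2)) = 81/2 - 87*sqrt(62)/2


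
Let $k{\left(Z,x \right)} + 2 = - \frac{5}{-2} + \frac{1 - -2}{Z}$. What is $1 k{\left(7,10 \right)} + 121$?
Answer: $\frac{1707}{14} \approx 121.93$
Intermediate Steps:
$k{\left(Z,x \right)} = \frac{1}{2} + \frac{3}{Z}$ ($k{\left(Z,x \right)} = -2 + \left(- \frac{5}{-2} + \frac{1 - -2}{Z}\right) = -2 + \left(\left(-5\right) \left(- \frac{1}{2}\right) + \frac{1 + 2}{Z}\right) = -2 + \left(\frac{5}{2} + \frac{3}{Z}\right) = \frac{1}{2} + \frac{3}{Z}$)
$1 k{\left(7,10 \right)} + 121 = 1 \frac{6 + 7}{2 \cdot 7} + 121 = 1 \cdot \frac{1}{2} \cdot \frac{1}{7} \cdot 13 + 121 = 1 \cdot \frac{13}{14} + 121 = \frac{13}{14} + 121 = \frac{1707}{14}$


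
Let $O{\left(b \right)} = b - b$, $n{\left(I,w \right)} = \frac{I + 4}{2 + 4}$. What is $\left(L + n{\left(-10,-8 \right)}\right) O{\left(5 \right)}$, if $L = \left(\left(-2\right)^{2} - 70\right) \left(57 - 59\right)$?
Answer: $0$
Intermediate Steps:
$n{\left(I,w \right)} = \frac{2}{3} + \frac{I}{6}$ ($n{\left(I,w \right)} = \frac{4 + I}{6} = \left(4 + I\right) \frac{1}{6} = \frac{2}{3} + \frac{I}{6}$)
$O{\left(b \right)} = 0$
$L = 132$ ($L = \left(4 - 70\right) \left(-2\right) = \left(-66\right) \left(-2\right) = 132$)
$\left(L + n{\left(-10,-8 \right)}\right) O{\left(5 \right)} = \left(132 + \left(\frac{2}{3} + \frac{1}{6} \left(-10\right)\right)\right) 0 = \left(132 + \left(\frac{2}{3} - \frac{5}{3}\right)\right) 0 = \left(132 - 1\right) 0 = 131 \cdot 0 = 0$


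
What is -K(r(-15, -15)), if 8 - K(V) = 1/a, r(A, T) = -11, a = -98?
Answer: -785/98 ≈ -8.0102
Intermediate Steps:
K(V) = 785/98 (K(V) = 8 - 1/(-98) = 8 - 1*(-1/98) = 8 + 1/98 = 785/98)
-K(r(-15, -15)) = -1*785/98 = -785/98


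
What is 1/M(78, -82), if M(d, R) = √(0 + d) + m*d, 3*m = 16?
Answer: 16/6653 - √78/172978 ≈ 0.0023539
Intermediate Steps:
m = 16/3 (m = (⅓)*16 = 16/3 ≈ 5.3333)
M(d, R) = √d + 16*d/3 (M(d, R) = √(0 + d) + 16*d/3 = √d + 16*d/3)
1/M(78, -82) = 1/(√78 + (16/3)*78) = 1/(√78 + 416) = 1/(416 + √78)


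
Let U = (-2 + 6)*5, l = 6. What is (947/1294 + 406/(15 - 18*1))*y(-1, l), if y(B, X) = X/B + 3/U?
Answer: 20378397/25880 ≈ 787.42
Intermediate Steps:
U = 20 (U = 4*5 = 20)
y(B, X) = 3/20 + X/B (y(B, X) = X/B + 3/20 = 3/20 + X/B)
(947/1294 + 406/(15 - 18*1))*y(-1, l) = (947/1294 + 406/(15 - 18*1))*(3/20 + 6/(-1)) = (947*(1/1294) + 406/(15 - 18))*(3/20 + 6*(-1)) = (947/1294 + 406/(-3))*(3/20 - 6) = (947/1294 + 406*(-⅓))*(-117/20) = (947/1294 - 406/3)*(-117/20) = -522523/3882*(-117/20) = 20378397/25880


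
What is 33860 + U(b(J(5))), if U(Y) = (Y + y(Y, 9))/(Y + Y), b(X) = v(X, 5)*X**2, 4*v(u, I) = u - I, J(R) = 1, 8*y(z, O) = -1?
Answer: 541769/16 ≈ 33861.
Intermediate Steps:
y(z, O) = -1/8 (y(z, O) = (1/8)*(-1) = -1/8)
v(u, I) = -I/4 + u/4 (v(u, I) = (u - I)/4 = -I/4 + u/4)
b(X) = X**2*(-5/4 + X/4) (b(X) = (-1/4*5 + X/4)*X**2 = (-5/4 + X/4)*X**2 = X**2*(-5/4 + X/4))
U(Y) = (-1/8 + Y)/(2*Y) (U(Y) = (Y - 1/8)/(Y + Y) = (-1/8 + Y)/((2*Y)) = (-1/8 + Y)*(1/(2*Y)) = (-1/8 + Y)/(2*Y))
33860 + U(b(J(5))) = 33860 + (-1 + 8*((1/4)*1**2*(-5 + 1)))/(16*(((1/4)*1**2*(-5 + 1)))) = 33860 + (-1 + 8*((1/4)*1*(-4)))/(16*(((1/4)*1*(-4)))) = 33860 + (1/16)*(-1 + 8*(-1))/(-1) = 33860 + (1/16)*(-1)*(-1 - 8) = 33860 + (1/16)*(-1)*(-9) = 33860 + 9/16 = 541769/16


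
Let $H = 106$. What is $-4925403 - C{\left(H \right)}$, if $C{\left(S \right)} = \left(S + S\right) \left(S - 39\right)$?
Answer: $-4939607$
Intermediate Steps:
$C{\left(S \right)} = 2 S \left(-39 + S\right)$
$-4925403 - C{\left(H \right)} = -4925403 - 2 \cdot 106 \left(-39 + 106\right) = -4925403 - 2 \cdot 106 \cdot 67 = -4925403 - 14204 = -4939607$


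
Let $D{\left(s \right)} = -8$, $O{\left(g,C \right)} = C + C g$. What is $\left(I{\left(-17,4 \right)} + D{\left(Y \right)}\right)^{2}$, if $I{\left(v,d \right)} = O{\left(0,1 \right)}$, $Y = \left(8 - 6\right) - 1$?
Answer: $49$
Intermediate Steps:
$Y = 1$ ($Y = 2 - 1 = 1$)
$I{\left(v,d \right)} = 1$ ($I{\left(v,d \right)} = 1 \left(1 + 0\right) = 1 \cdot 1 = 1$)
$\left(I{\left(-17,4 \right)} + D{\left(Y \right)}\right)^{2} = \left(1 - 8\right)^{2} = \left(-7\right)^{2} = 49$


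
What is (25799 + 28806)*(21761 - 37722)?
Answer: -871550405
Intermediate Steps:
(25799 + 28806)*(21761 - 37722) = 54605*(-15961) = -871550405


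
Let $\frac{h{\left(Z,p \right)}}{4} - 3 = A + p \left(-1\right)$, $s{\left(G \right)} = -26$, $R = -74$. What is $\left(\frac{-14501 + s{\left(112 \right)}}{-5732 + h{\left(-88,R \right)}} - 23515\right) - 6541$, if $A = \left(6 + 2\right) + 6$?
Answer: $- \frac{161326081}{5368} \approx -30053.0$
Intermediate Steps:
$A = 14$ ($A = 8 + 6 = 14$)
$h{\left(Z,p \right)} = 68 - 4 p$ ($h{\left(Z,p \right)} = 12 + 4 \left(14 + p \left(-1\right)\right) = 12 + 4 \left(14 - p\right) = 12 - \left(-56 + 4 p\right) = 68 - 4 p$)
$\left(\frac{-14501 + s{\left(112 \right)}}{-5732 + h{\left(-88,R \right)}} - 23515\right) - 6541 = \left(\frac{-14501 - 26}{-5732 + \left(68 - -296\right)} - 23515\right) - 6541 = \left(- \frac{14527}{-5732 + \left(68 + 296\right)} - 23515\right) - 6541 = \left(- \frac{14527}{-5732 + 364} - 23515\right) - 6541 = \left(- \frac{14527}{-5368} - 23515\right) - 6541 = \left(\left(-14527\right) \left(- \frac{1}{5368}\right) - 23515\right) - 6541 = \left(\frac{14527}{5368} - 23515\right) - 6541 = - \frac{126213993}{5368} - 6541 = - \frac{161326081}{5368}$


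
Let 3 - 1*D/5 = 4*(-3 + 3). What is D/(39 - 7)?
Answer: 15/32 ≈ 0.46875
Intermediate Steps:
D = 15 (D = 15 - 20*(-3 + 3) = 15 - 20*0 = 15 - 5*0 = 15 + 0 = 15)
D/(39 - 7) = 15/(39 - 7) = 15/32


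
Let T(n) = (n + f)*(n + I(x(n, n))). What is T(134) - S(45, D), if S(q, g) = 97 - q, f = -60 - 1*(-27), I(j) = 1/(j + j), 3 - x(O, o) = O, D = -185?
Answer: 3532183/262 ≈ 13482.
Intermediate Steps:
x(O, o) = 3 - O
I(j) = 1/(2*j)
f = -33 (f = -60 + 27 = -33)
T(n) = (-33 + n)*(n + 1/(2*(3 - n))) (T(n) = (n - 33)*(n + 1/(2*(3 - n))) = (-33 + n)*(n + 1/(2*(3 - n))))
T(134) - S(45, D) = (33 - 1*134 + 2*134*(-33 + 134)*(-3 + 134))/(2*(-3 + 134)) - (97 - 1*45) = (1/2)*(33 - 134 + 2*134*101*131)/131 - (97 - 45) = (1/2)*(1/131)*(33 - 134 + 3545908) - 1*52 = (1/2)*(1/131)*3545807 - 52 = 3545807/262 - 52 = 3532183/262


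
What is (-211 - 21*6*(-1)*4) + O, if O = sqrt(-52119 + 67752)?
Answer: 293 + 9*sqrt(193) ≈ 418.03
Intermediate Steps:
O = 9*sqrt(193) (O = sqrt(15633) = 9*sqrt(193) ≈ 125.03)
(-211 - 21*6*(-1)*4) + O = (-211 - 21*6*(-1)*4) + 9*sqrt(193) = (-211 - (-126)*4) + 9*sqrt(193) = (-211 - 21*(-24)) + 9*sqrt(193) = (-211 + 504) + 9*sqrt(193) = 293 + 9*sqrt(193)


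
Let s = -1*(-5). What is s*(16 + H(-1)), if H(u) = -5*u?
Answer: 105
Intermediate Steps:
s = 5
s*(16 + H(-1)) = 5*(16 - 5*(-1)) = 5*(16 + 5) = 5*21 = 105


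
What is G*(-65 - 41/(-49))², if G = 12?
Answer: 118616832/2401 ≈ 49403.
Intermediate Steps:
G*(-65 - 41/(-49))² = 12*(-65 - 41/(-49))² = 12*(-65 - 41*(-1/49))² = 12*(-65 + 41/49)² = 12*(-3144/49)² = 12*(9884736/2401) = 118616832/2401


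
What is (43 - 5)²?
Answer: 1444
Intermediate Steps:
(43 - 5)² = 38² = 1444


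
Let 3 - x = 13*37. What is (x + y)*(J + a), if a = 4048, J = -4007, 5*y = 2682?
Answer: 11972/5 ≈ 2394.4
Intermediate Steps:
y = 2682/5 (y = (1/5)*2682 = 2682/5 ≈ 536.40)
x = -478 (x = 3 - 13*37 = 3 - 1*481 = 3 - 481 = -478)
(x + y)*(J + a) = (-478 + 2682/5)*(-4007 + 4048) = (292/5)*41 = 11972/5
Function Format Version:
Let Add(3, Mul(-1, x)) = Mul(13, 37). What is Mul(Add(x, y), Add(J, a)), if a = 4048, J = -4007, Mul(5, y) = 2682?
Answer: Rational(11972, 5) ≈ 2394.4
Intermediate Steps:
y = Rational(2682, 5) (y = Mul(Rational(1, 5), 2682) = Rational(2682, 5) ≈ 536.40)
x = -478 (x = Add(3, Mul(-1, Mul(13, 37))) = Add(3, Mul(-1, 481)) = Add(3, -481) = -478)
Mul(Add(x, y), Add(J, a)) = Mul(Add(-478, Rational(2682, 5)), Add(-4007, 4048)) = Mul(Rational(292, 5), 41) = Rational(11972, 5)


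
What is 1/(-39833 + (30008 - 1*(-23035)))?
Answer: 1/13210 ≈ 7.5700e-5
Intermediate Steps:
1/(-39833 + (30008 - 1*(-23035))) = 1/(-39833 + (30008 + 23035)) = 1/(-39833 + 53043) = 1/13210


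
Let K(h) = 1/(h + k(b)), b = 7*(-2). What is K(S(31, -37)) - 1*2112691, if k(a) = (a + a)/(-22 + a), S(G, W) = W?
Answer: -688737275/326 ≈ -2.1127e+6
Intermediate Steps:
b = -14
k(a) = 2*a/(-22 + a) (k(a) = (2*a)/(-22 + a) = 2*a/(-22 + a))
K(h) = 1/(7/9 + h) (K(h) = 1/(h + 2*(-14)/(-22 - 14)) = 1/(h + 2*(-14)/(-36)) = 1/(h + 2*(-14)*(-1/36)) = 1/(h + 7/9) = 1/(7/9 + h))
K(S(31, -37)) - 1*2112691 = 9/(7 + 9*(-37)) - 1*2112691 = 9/(7 - 333) - 2112691 = 9/(-326) - 2112691 = 9*(-1/326) - 2112691 = -9/326 - 2112691 = -688737275/326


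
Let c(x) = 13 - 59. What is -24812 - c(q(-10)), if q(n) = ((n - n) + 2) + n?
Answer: -24766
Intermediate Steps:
q(n) = 2 + n (q(n) = (0 + 2) + n = 2 + n)
c(x) = -46
-24812 - c(q(-10)) = -24812 - 1*(-46) = -24812 + 46 = -24766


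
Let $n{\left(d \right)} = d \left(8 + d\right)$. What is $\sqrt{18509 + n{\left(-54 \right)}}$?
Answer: $\sqrt{20993} \approx 144.89$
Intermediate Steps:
$\sqrt{18509 + n{\left(-54 \right)}} = \sqrt{18509 - 54 \left(8 - 54\right)} = \sqrt{18509 - -2484} = \sqrt{18509 + 2484} = \sqrt{20993}$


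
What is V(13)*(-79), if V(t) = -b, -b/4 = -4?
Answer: 1264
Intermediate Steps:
b = 16 (b = -4*(-4) = 16)
V(t) = -16 (V(t) = -1*16 = -16)
V(13)*(-79) = -16*(-79) = 1264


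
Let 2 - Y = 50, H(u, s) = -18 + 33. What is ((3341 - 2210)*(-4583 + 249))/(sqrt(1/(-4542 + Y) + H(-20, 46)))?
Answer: -1336842*sqrt(290190)/569 ≈ -1.2656e+6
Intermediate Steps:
H(u, s) = 15
Y = -48 (Y = 2 - 1*50 = 2 - 50 = -48)
((3341 - 2210)*(-4583 + 249))/(sqrt(1/(-4542 + Y) + H(-20, 46))) = ((3341 - 2210)*(-4583 + 249))/(sqrt(1/(-4542 - 48) + 15)) = (1131*(-4334))/(sqrt(1/(-4590) + 15)) = -4901754/sqrt(-1/4590 + 15) = -4901754*3*sqrt(290190)/6259 = -1336842*sqrt(290190)/569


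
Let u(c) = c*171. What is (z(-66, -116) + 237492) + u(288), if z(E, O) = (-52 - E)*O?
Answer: 285116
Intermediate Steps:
z(E, O) = O*(-52 - E)
u(c) = 171*c
(z(-66, -116) + 237492) + u(288) = (-1*(-116)*(52 - 66) + 237492) + 171*288 = (-1*(-116)*(-14) + 237492) + 49248 = (-1624 + 237492) + 49248 = 235868 + 49248 = 285116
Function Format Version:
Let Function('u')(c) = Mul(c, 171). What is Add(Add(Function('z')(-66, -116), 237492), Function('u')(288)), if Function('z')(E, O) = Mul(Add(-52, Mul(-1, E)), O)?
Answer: 285116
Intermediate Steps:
Function('z')(E, O) = Mul(O, Add(-52, Mul(-1, E)))
Function('u')(c) = Mul(171, c)
Add(Add(Function('z')(-66, -116), 237492), Function('u')(288)) = Add(Add(Mul(-1, -116, Add(52, -66)), 237492), Mul(171, 288)) = Add(Add(Mul(-1, -116, -14), 237492), 49248) = Add(Add(-1624, 237492), 49248) = Add(235868, 49248) = 285116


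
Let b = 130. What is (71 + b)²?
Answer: 40401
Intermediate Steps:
(71 + b)² = (71 + 130)² = 201² = 40401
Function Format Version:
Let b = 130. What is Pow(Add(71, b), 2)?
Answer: 40401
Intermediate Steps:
Pow(Add(71, b), 2) = Pow(Add(71, 130), 2) = Pow(201, 2) = 40401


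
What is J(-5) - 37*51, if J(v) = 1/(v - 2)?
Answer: -13210/7 ≈ -1887.1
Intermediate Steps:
J(v) = 1/(-2 + v)
J(-5) - 37*51 = 1/(-2 - 5) - 37*51 = 1/(-7) - 1887 = -⅐ - 1887 = -13210/7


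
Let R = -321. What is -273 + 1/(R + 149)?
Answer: -46957/172 ≈ -273.01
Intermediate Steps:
-273 + 1/(R + 149) = -273 + 1/(-321 + 149) = -273 + 1/(-172) = -273 - 1/172 = -46957/172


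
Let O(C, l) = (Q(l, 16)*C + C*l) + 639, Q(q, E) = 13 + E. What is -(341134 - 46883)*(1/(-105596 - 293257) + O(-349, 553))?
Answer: 23763521435375588/398853 ≈ 5.9580e+10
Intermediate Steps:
O(C, l) = 639 + 29*C + C*l (O(C, l) = ((13 + 16)*C + C*l) + 639 = (29*C + C*l) + 639 = 639 + 29*C + C*l)
-(341134 - 46883)*(1/(-105596 - 293257) + O(-349, 553)) = -(341134 - 46883)*(1/(-105596 - 293257) + (639 + 29*(-349) - 349*553)) = -294251*(1/(-398853) + (639 - 10121 - 192997)) = -294251*(-1/398853 - 202479) = -294251*(-80759356588)/398853 = -1*(-23763521435375588/398853) = 23763521435375588/398853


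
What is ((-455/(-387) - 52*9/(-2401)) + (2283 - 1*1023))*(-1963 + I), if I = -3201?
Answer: -6052462022324/929187 ≈ -6.5137e+6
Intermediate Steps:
((-455/(-387) - 52*9/(-2401)) + (2283 - 1*1023))*(-1963 + I) = ((-455/(-387) - 52*9/(-2401)) + (2283 - 1*1023))*(-1963 - 3201) = ((-455*(-1/387) - 468*(-1/2401)) + (2283 - 1023))*(-5164) = ((455/387 + 468/2401) + 1260)*(-5164) = (1273571/929187 + 1260)*(-5164) = (1172049191/929187)*(-5164) = -6052462022324/929187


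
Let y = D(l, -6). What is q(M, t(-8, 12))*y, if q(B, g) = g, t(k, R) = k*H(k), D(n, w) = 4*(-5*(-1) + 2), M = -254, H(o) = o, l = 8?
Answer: 1792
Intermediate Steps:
D(n, w) = 28 (D(n, w) = 4*(5 + 2) = 4*7 = 28)
t(k, R) = k**2 (t(k, R) = k*k = k**2)
y = 28
q(M, t(-8, 12))*y = (-8)**2*28 = 64*28 = 1792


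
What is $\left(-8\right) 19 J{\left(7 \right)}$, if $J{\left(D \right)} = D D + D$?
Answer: $-8512$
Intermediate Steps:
$J{\left(D \right)} = D + D^{2}$ ($J{\left(D \right)} = D^{2} + D = D + D^{2}$)
$\left(-8\right) 19 J{\left(7 \right)} = \left(-8\right) 19 \cdot 7 \left(1 + 7\right) = - 152 \cdot 7 \cdot 8 = \left(-152\right) 56 = -8512$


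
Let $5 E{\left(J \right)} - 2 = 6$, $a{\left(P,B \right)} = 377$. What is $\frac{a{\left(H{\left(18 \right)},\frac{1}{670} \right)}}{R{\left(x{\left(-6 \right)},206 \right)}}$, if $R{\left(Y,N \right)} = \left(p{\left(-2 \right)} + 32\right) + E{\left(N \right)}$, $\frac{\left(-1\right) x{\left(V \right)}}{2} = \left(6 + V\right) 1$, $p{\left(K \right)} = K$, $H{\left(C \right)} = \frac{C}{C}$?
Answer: $\frac{1885}{158} \approx 11.93$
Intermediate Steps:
$H{\left(C \right)} = 1$
$E{\left(J \right)} = \frac{8}{5}$ ($E{\left(J \right)} = \frac{2}{5} + \frac{1}{5} \cdot 6 = \frac{2}{5} + \frac{6}{5} = \frac{8}{5}$)
$x{\left(V \right)} = -12 - 2 V$ ($x{\left(V \right)} = - 2 \left(6 + V\right) 1 = - 2 \left(6 + V\right) = -12 - 2 V$)
$R{\left(Y,N \right)} = \frac{158}{5}$ ($R{\left(Y,N \right)} = \left(-2 + 32\right) + \frac{8}{5} = 30 + \frac{8}{5} = \frac{158}{5}$)
$\frac{a{\left(H{\left(18 \right)},\frac{1}{670} \right)}}{R{\left(x{\left(-6 \right)},206 \right)}} = \frac{377}{\frac{158}{5}} = 377 \cdot \frac{5}{158} = \frac{1885}{158}$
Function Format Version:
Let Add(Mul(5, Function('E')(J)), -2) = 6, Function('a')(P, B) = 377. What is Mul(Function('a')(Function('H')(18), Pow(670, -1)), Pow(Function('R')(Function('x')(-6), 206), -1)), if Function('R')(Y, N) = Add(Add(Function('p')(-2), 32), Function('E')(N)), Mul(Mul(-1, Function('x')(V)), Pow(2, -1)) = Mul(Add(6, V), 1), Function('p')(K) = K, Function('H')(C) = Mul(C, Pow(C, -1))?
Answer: Rational(1885, 158) ≈ 11.930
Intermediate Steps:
Function('H')(C) = 1
Function('E')(J) = Rational(8, 5) (Function('E')(J) = Add(Rational(2, 5), Mul(Rational(1, 5), 6)) = Add(Rational(2, 5), Rational(6, 5)) = Rational(8, 5))
Function('x')(V) = Add(-12, Mul(-2, V)) (Function('x')(V) = Mul(-2, Mul(Add(6, V), 1)) = Mul(-2, Add(6, V)) = Add(-12, Mul(-2, V)))
Function('R')(Y, N) = Rational(158, 5) (Function('R')(Y, N) = Add(Add(-2, 32), Rational(8, 5)) = Add(30, Rational(8, 5)) = Rational(158, 5))
Mul(Function('a')(Function('H')(18), Pow(670, -1)), Pow(Function('R')(Function('x')(-6), 206), -1)) = Mul(377, Pow(Rational(158, 5), -1)) = Mul(377, Rational(5, 158)) = Rational(1885, 158)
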